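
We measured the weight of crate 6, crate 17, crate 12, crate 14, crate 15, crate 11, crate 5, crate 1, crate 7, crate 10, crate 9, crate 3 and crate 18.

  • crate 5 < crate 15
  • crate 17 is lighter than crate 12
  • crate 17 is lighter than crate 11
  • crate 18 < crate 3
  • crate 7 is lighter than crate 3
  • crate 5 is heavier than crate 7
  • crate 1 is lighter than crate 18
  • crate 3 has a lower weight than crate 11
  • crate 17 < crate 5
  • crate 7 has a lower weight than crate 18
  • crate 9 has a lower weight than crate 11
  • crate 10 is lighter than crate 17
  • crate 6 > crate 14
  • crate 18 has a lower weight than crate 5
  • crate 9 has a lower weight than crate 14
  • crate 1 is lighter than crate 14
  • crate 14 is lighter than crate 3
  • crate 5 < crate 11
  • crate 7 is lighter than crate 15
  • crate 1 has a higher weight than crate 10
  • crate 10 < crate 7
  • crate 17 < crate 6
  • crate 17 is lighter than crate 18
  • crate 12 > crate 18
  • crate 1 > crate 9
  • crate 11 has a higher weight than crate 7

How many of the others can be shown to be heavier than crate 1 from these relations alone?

8

Directly above crate 1: crate 18, crate 14.
One step further: crate 5, crate 6, crate 3, crate 12 (6 so far).
One step further: crate 15, crate 11 (8 so far).
Nothing else is reachable above crate 1; 8 in all.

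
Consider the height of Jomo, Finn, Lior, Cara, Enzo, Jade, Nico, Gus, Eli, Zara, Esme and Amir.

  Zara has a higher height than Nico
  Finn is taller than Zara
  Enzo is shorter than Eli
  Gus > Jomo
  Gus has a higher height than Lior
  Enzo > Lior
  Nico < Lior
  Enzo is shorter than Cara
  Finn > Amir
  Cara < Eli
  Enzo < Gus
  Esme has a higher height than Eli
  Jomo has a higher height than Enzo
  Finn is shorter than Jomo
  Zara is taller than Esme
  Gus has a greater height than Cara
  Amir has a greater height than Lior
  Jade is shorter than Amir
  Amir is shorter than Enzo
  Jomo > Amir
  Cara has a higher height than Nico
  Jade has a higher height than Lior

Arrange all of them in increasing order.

Nico < Lior < Jade < Amir < Enzo < Cara < Eli < Esme < Zara < Finn < Jomo < Gus

Each adjacent pair is fixed by a given relation: Nico < Lior; Lior < Jade; Jade < Amir; Amir < Enzo; Enzo < Cara; Cara < Eli; Eli < Esme; Esme < Zara; Zara < Finn; Finn < Jomo; Jomo < Gus. Chaining them end to end gives the full order.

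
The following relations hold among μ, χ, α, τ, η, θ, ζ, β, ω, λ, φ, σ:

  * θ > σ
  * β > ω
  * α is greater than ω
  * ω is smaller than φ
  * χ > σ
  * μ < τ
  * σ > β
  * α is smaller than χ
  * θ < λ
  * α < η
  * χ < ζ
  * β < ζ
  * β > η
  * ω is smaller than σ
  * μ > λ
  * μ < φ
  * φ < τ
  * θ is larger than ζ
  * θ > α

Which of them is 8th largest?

The consecutive relations fix a unique order: ω < α < η < β < σ < χ < ζ < θ < λ < μ < φ < τ.
Counting 8 from the largest end gives σ.

σ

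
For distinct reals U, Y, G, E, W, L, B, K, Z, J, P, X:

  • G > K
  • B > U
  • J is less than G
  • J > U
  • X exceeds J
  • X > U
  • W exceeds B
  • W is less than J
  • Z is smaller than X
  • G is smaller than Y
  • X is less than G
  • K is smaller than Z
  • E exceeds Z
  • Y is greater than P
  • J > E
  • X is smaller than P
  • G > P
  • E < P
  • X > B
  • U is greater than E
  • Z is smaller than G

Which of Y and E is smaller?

The relevant relations are E < U; U < B; B < W; W < J; J < X; X < P; P < G; G < Y.
Together: E < U < B < W < J < X < P < G < Y.
So E < Y; E is the smaller of the two.

E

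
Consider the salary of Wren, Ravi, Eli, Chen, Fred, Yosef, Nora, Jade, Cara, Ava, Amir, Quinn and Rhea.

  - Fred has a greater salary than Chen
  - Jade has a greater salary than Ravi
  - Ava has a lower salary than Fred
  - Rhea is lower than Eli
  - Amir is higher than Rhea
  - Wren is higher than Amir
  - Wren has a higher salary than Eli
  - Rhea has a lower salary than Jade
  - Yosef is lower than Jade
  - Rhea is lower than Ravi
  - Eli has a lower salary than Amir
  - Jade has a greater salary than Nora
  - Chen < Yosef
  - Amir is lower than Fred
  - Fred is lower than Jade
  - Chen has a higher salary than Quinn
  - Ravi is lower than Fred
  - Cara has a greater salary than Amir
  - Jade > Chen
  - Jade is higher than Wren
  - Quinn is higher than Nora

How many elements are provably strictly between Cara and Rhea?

Chaining upward from Rhea reaches: Eli, Amir, Ravi, Wren, Fred, Jade.
Chaining downward from Cara reaches: Eli, Amir.
Strictly between Rhea and Cara are those in both lists: Eli, Amir — 2 elements.

2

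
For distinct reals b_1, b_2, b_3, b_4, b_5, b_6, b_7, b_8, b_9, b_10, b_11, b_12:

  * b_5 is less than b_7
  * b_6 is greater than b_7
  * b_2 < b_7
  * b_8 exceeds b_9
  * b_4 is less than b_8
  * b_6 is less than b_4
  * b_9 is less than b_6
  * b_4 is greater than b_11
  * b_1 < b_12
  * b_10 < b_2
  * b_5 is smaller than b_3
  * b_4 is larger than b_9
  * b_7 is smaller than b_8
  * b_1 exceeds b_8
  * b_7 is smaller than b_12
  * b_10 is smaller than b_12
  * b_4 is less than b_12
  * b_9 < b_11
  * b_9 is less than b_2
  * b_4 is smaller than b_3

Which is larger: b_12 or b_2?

b_12

b_2 < b_7 < b_6 < b_4 < b_8 < b_1 < b_12, by transitivity through b_7, b_6, b_4, b_8, b_1.
So b_2 < b_12; b_12 is the larger of the two.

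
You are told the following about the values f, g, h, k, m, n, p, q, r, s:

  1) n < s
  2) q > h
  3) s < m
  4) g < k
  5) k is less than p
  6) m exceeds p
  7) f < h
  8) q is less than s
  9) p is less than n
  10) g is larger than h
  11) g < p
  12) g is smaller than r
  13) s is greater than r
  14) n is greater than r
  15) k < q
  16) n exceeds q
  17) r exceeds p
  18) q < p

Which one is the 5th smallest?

q

Piecing the relations together gives one ordering: f < h < g < k < q < p < r < n < s < m.
Counting 5 from the smallest end gives q.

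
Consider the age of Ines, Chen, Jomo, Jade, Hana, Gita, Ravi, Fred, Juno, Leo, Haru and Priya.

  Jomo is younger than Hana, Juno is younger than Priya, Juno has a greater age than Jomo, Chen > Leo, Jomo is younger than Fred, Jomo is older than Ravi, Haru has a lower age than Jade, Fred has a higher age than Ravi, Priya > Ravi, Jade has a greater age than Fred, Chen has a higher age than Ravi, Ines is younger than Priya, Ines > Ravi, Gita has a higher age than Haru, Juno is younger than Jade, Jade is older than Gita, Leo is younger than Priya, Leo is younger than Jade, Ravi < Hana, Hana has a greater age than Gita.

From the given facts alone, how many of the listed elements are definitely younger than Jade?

7

The elements the relations force below Jade are Haru, Gita, Ravi, Jomo, Juno, Fred, Leo — no chain reaches any other.
That is 7.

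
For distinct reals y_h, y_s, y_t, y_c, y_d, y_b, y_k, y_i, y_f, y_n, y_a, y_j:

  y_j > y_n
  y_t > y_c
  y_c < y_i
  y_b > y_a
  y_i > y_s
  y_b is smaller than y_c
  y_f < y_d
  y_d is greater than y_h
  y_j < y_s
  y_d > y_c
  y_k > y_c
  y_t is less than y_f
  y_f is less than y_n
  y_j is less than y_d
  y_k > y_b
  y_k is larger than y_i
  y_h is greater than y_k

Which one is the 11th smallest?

y_h

The consecutive relations fix a unique order: y_a < y_b < y_c < y_t < y_f < y_n < y_j < y_s < y_i < y_k < y_h < y_d.
The 11th smallest is y_h.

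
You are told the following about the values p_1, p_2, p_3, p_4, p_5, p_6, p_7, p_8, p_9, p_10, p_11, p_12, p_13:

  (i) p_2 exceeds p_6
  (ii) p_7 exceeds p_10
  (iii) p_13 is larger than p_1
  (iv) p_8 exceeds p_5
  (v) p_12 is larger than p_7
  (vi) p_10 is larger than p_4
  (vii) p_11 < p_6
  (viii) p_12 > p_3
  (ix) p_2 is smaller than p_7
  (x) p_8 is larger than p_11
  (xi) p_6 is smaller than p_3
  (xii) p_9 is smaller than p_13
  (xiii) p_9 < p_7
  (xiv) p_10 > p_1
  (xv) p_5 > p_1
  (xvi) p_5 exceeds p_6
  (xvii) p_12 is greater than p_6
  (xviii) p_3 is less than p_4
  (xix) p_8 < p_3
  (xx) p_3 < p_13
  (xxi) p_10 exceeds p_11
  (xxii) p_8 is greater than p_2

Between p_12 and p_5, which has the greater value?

p_12

p_5 < p_8 and p_8 < p_3 give p_5 < p_3.
With p_3 < p_4: p_5 < p_8 < p_3 < p_4.
Then p_4 < p_10 extends the chain to p_10.
With p_10 < p_7: p_5 < p_8 < p_3 < p_4 < p_10 < p_7.
With p_7 < p_12: p_5 < p_8 < p_3 < p_4 < p_10 < p_7 < p_12.
So p_5 < p_12; p_12 is the larger of the two.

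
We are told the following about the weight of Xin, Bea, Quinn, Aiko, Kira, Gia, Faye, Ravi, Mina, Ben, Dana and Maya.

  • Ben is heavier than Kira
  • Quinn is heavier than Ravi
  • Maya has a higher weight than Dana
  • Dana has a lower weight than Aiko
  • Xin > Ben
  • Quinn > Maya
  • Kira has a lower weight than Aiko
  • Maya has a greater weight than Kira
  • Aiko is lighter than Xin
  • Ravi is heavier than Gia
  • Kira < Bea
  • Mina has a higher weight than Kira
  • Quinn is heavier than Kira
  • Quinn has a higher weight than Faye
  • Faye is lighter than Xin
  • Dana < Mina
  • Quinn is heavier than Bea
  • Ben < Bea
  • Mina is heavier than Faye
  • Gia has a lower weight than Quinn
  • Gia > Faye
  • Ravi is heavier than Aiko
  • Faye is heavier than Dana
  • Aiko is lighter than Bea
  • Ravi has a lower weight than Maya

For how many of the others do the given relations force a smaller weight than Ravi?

5

From Ravi the given relations immediately reach Gia, Aiko.
From those, Dana, Faye, Kira — 5 in total.
No other element is forced below Ravi by the given relations, so the count is 5.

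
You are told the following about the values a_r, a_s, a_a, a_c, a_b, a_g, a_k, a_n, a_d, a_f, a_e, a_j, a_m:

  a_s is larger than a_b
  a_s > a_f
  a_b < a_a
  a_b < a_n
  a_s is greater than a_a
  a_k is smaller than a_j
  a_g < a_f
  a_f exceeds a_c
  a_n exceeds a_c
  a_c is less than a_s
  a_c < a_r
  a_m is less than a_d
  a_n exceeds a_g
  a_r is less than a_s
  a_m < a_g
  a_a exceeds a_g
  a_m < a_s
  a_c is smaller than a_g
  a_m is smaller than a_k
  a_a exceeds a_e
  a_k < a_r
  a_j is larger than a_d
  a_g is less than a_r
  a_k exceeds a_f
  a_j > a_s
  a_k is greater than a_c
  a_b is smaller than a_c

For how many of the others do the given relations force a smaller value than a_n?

Directly below a_n: a_b, a_c, a_g.
One step further: a_m (4 so far).
Nothing else is reachable below a_n; 4 in all.

4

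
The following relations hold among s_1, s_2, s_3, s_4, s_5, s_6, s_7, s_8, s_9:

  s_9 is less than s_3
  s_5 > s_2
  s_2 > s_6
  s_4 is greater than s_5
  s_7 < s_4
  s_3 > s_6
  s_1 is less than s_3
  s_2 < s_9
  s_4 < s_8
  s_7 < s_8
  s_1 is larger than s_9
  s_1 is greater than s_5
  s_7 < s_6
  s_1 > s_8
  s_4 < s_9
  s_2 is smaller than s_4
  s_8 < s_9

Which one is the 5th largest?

s_4

The consecutive relations fix a unique order: s_7 < s_6 < s_2 < s_5 < s_4 < s_8 < s_9 < s_1 < s_3.
The 5th largest is s_4.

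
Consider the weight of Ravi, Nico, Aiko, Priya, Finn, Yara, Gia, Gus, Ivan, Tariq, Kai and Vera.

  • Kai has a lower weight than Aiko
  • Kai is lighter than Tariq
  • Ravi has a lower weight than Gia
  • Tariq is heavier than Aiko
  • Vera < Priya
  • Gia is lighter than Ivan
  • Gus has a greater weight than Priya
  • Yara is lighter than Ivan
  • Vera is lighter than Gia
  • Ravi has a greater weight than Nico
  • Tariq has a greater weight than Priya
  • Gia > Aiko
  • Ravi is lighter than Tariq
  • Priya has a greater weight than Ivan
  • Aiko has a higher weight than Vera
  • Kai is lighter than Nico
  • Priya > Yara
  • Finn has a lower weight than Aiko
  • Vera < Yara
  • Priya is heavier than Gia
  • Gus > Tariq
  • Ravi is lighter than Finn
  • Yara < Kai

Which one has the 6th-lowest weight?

The consecutive relations fix a unique order: Vera < Yara < Kai < Nico < Ravi < Finn < Aiko < Gia < Ivan < Priya < Tariq < Gus.
The 6th smallest is Finn.

Finn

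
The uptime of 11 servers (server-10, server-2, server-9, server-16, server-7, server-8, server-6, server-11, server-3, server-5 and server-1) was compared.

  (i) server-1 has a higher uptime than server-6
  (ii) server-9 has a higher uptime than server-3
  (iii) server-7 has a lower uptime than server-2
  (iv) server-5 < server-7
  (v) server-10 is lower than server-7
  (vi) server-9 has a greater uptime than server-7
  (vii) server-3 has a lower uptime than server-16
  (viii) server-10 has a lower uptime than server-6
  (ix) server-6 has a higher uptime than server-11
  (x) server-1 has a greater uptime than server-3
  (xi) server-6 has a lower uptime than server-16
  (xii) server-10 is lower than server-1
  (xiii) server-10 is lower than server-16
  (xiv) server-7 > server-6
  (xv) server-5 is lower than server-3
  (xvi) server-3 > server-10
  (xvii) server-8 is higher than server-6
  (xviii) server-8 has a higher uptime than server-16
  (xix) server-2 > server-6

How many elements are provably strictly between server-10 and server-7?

The relations place server-10 below server-7. An element lies strictly between them when it is forced above server-10 and also forced below server-7.
Above server-10: {server-3, server-6, server-1, server-9, server-16, server-2, server-8}. Below server-7: {server-11, server-5, server-6}.
Intersection: {server-6} — 1.

1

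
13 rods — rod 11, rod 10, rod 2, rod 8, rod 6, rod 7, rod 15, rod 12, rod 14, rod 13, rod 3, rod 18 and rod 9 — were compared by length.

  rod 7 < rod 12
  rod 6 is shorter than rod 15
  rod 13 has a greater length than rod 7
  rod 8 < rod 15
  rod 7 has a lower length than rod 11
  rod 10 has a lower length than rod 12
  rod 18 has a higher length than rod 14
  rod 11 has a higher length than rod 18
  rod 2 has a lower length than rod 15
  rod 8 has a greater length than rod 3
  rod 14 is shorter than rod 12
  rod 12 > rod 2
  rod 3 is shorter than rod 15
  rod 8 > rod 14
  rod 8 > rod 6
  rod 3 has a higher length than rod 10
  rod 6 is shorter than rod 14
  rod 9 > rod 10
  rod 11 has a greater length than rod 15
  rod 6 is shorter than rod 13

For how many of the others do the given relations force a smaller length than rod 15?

6

From rod 15 the given relations immediately reach rod 6, rod 2, rod 3, rod 8.
From those, rod 10, rod 14 — 6 in total.
No other element is forced below rod 15 by the given relations, so the count is 6.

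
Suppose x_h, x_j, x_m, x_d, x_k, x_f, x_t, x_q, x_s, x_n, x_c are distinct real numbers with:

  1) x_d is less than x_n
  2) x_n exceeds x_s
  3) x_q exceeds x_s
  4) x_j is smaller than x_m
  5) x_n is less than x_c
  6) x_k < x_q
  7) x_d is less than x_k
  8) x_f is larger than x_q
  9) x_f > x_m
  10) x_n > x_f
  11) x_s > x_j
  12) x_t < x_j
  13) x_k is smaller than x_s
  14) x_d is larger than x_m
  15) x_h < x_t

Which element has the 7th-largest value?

x_d

Chaining the given pairs: x_h < x_t < x_j < x_m < x_d < x_k < x_s < x_q < x_f < x_n < x_c.
The 7th largest is x_d.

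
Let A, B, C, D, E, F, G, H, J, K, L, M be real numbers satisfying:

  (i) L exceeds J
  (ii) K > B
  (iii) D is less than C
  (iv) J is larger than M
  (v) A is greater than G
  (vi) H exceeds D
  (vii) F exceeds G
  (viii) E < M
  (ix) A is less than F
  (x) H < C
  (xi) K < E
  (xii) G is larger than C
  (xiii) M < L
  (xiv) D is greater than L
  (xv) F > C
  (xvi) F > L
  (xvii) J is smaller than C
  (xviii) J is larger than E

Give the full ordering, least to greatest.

B < K < E < M < J < L < D < H < C < G < A < F

The consecutive links are each given: B < K; K < E; E < M; M < J; J < L; L < D; D < H; H < C; C < G; G < A; A < F.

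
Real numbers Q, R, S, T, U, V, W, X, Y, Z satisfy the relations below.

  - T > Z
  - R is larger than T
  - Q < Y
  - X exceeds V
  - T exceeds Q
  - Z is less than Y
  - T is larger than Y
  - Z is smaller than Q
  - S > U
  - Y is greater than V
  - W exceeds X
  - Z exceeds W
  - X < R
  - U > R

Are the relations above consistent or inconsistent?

consistent

The single ordering V < X < W < Z < Q < Y < T < R < U < S satisfies every listed relation, so no contradiction arises.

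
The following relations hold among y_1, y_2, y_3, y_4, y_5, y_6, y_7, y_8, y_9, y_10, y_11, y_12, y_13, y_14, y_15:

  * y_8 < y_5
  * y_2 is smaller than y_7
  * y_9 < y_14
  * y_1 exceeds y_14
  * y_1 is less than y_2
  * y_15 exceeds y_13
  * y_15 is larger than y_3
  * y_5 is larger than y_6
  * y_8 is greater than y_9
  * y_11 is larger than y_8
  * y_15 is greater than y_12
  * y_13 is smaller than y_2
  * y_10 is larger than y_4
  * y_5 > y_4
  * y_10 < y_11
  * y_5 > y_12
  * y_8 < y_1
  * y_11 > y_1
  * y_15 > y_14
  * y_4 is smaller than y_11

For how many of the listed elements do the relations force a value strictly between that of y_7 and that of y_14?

Chaining upward from y_14 reaches: y_1, y_11, y_2, y_15.
Chaining downward from y_7 reaches: y_9, y_8, y_1, y_13, y_2.
Strictly between y_14 and y_7 are those in both lists: y_1, y_2 — 2 elements.

2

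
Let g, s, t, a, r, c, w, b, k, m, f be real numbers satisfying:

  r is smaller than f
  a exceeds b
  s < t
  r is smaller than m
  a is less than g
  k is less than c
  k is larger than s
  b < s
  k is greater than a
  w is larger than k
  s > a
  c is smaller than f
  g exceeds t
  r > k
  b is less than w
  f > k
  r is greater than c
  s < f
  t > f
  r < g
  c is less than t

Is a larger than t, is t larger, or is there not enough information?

The relevant relations are a < s; s < k; k < c; c < r; r < f; f < t.
Together: a < s < k < c < r < f < t.
So t is larger.

t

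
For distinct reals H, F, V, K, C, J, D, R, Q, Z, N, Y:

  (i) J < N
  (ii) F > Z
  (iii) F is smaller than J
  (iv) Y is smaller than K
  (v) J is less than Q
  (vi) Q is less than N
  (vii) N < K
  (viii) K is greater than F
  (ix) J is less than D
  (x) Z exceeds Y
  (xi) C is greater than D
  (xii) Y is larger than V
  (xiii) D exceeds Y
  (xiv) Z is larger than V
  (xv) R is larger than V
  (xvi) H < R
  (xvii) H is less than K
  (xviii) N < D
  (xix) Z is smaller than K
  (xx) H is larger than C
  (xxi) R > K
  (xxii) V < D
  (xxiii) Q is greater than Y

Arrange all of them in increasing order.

The consecutive links are each given: V < Y; Y < Z; Z < F; F < J; J < Q; Q < N; N < D; D < C; C < H; H < K; K < R.

V < Y < Z < F < J < Q < N < D < C < H < K < R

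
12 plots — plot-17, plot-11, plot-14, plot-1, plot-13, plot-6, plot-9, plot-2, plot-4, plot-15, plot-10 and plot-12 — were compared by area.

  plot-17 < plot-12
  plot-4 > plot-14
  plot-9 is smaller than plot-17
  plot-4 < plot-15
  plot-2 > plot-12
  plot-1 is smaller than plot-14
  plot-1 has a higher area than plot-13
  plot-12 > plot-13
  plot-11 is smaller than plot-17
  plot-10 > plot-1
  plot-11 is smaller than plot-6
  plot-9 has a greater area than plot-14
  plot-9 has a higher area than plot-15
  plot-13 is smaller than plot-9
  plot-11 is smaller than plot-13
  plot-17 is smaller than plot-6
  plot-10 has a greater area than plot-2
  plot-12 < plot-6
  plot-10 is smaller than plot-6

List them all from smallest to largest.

The consecutive links are each given: plot-11 < plot-13; plot-13 < plot-1; plot-1 < plot-14; plot-14 < plot-4; plot-4 < plot-15; plot-15 < plot-9; plot-9 < plot-17; plot-17 < plot-12; plot-12 < plot-2; plot-2 < plot-10; plot-10 < plot-6.

plot-11 < plot-13 < plot-1 < plot-14 < plot-4 < plot-15 < plot-9 < plot-17 < plot-12 < plot-2 < plot-10 < plot-6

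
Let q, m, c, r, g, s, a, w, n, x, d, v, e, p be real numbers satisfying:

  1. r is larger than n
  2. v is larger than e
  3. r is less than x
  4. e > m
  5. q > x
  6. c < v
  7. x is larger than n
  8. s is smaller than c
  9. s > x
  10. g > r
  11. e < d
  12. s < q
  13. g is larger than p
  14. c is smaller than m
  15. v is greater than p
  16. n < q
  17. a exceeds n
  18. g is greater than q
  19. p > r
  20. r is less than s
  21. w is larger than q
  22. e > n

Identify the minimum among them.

n

Chaining upward from n: directly above it, r, x, a, q, e; then s, p, v, d, g, w; then c; then m.
That covers every other element, and nothing is given below n, so n is the minimum.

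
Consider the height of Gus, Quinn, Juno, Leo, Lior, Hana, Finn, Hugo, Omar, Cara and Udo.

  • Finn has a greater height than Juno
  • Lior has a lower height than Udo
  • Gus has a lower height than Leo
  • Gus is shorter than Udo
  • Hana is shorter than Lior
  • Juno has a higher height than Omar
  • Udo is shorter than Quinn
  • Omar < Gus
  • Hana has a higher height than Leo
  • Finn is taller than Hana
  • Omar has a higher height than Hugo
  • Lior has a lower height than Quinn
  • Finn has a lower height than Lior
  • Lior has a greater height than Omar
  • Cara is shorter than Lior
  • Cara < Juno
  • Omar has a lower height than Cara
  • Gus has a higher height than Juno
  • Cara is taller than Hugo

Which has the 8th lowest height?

Finn

Piecing the relations together gives one ordering: Hugo < Omar < Cara < Juno < Gus < Leo < Hana < Finn < Lior < Udo < Quinn.
The 8th smallest is Finn.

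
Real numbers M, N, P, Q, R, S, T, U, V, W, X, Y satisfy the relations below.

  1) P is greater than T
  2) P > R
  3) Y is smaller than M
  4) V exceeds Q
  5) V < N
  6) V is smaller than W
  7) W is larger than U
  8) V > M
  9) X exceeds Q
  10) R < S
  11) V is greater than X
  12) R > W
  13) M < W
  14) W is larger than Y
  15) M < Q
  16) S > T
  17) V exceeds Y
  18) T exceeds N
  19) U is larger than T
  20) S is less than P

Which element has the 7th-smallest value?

Piecing the relations together gives one ordering: Y < M < Q < X < V < N < T < U < W < R < S < P.
The 7th smallest is T.

T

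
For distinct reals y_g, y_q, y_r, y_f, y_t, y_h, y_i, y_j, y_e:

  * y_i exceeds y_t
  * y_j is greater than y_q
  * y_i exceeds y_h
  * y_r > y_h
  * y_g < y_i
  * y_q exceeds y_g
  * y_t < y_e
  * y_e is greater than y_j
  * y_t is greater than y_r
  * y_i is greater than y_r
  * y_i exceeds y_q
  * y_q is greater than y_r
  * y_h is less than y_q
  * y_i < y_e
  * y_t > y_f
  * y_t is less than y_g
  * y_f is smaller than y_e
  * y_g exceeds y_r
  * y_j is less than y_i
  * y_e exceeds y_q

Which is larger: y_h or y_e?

y_e

Following the relations from y_h: y_h < y_r < y_t < y_g < y_q < y_j < y_i < y_e.
So y_h < y_e; y_e is the larger of the two.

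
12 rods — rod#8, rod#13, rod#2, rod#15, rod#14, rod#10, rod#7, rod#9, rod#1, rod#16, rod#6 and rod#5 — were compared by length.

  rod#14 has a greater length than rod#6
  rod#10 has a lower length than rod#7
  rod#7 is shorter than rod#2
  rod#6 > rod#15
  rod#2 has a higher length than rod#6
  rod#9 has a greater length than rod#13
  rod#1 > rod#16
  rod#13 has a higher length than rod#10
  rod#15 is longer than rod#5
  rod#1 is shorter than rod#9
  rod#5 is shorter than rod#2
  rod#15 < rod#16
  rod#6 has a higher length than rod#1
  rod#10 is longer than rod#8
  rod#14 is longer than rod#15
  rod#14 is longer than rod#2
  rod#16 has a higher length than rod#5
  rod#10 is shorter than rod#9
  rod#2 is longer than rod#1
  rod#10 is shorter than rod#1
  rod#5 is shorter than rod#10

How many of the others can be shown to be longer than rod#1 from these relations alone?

4

The elements the relations force above rod#1 are rod#6, rod#9, rod#2, rod#14 — no chain reaches any other.
That is 4.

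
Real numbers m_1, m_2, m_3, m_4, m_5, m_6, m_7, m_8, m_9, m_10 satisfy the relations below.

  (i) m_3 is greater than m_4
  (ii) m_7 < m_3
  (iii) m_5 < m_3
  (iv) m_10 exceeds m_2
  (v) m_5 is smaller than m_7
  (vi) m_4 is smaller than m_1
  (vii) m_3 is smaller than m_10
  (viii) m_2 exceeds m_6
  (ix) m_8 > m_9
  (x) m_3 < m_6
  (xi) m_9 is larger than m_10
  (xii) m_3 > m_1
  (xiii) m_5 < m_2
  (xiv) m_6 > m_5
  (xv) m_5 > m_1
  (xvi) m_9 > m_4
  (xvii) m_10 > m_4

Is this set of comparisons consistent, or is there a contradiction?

The single ordering m_4 < m_1 < m_5 < m_7 < m_3 < m_6 < m_2 < m_10 < m_9 < m_8 satisfies every listed relation, so no contradiction arises.

consistent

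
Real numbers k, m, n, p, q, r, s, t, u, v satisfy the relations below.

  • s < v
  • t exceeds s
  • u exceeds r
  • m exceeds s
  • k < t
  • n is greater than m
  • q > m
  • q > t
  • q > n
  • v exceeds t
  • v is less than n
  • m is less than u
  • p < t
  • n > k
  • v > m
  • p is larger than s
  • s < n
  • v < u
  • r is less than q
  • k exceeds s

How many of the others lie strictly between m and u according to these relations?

1

The relations place m below u. An element lies strictly between them when it is forced above m and also forced below u.
Above m: {v, n, q}. Below u: {s, r, p, k, t, v}.
Intersection: {v} — 1.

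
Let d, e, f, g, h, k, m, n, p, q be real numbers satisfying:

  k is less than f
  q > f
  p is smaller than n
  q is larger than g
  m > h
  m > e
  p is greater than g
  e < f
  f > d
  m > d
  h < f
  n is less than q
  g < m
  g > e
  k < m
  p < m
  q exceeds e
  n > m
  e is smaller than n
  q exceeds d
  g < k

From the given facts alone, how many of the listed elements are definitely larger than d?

Directly above d: m, f, q.
One step further: n (4 so far).
No other element is forced above d by the given relations, so the count is 4.

4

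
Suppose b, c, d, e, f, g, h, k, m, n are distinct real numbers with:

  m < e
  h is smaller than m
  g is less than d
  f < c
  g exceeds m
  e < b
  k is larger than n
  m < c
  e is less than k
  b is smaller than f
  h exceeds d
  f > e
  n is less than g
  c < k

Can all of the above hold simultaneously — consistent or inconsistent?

Chaining the given relations yields g < d < h < m, so g < m. But one relation states m < g. These cannot both hold.

inconsistent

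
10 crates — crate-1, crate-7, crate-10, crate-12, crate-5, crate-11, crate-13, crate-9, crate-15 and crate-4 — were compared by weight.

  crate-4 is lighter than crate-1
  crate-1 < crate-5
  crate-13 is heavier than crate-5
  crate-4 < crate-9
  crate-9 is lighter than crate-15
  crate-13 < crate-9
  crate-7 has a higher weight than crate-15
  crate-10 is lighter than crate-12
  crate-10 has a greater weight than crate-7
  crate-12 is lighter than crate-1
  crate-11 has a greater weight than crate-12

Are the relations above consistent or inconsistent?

We have crate-12 < crate-1 stated directly, yet also crate-1 < crate-5 < crate-13 < crate-9 < crate-15 < crate-7 < crate-10 < crate-12 by chaining the others — so crate-1 < crate-12. Contradiction.

inconsistent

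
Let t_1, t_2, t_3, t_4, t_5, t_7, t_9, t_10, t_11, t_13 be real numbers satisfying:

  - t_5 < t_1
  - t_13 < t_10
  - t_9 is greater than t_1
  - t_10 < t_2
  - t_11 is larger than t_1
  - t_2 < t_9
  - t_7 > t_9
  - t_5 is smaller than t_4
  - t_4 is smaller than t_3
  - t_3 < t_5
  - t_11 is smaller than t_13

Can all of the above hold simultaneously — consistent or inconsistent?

inconsistent

Chaining the given relations yields t_4 < t_3 < t_5, so t_4 < t_5. But one relation states t_5 < t_4. These cannot both hold.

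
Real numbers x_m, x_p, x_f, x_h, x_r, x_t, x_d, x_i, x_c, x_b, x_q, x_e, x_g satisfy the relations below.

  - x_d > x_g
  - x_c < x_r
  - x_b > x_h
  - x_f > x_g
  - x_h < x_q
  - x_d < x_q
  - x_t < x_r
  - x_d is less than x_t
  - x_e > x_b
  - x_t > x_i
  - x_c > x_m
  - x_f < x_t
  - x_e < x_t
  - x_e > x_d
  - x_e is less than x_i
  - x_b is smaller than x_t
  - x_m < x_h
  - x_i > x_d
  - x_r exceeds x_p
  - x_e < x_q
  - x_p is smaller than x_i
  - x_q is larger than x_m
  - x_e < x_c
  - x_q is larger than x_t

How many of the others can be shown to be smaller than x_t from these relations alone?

9

From x_t the given relations immediately reach x_b, x_d, x_f, x_e, x_i.
From those, x_g, x_h, x_p — 8 in total.
From those, x_m — 9 in total.
No other element is forced below x_t by the given relations, so the count is 9.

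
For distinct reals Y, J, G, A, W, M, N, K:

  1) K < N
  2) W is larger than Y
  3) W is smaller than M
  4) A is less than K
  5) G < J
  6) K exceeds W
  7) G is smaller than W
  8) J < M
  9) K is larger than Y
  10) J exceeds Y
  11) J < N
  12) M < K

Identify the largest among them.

Chaining downward from N: directly below it, J, K; then Y, G, A, W, M.
That covers every other element, and nothing is given above N, so N is the largest.

N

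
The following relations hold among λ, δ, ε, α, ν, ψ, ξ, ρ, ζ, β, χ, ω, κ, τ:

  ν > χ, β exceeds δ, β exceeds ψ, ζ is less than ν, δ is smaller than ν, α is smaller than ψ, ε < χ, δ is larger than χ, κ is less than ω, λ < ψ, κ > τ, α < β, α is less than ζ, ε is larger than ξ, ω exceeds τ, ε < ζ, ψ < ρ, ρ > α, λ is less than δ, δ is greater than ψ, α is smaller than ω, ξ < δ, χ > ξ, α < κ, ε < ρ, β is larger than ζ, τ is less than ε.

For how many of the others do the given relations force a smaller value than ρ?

6

Directly below ρ: ε, α, ψ.
One step further: ξ, τ, λ (6 so far).
Nothing else is reachable below ρ; 6 in all.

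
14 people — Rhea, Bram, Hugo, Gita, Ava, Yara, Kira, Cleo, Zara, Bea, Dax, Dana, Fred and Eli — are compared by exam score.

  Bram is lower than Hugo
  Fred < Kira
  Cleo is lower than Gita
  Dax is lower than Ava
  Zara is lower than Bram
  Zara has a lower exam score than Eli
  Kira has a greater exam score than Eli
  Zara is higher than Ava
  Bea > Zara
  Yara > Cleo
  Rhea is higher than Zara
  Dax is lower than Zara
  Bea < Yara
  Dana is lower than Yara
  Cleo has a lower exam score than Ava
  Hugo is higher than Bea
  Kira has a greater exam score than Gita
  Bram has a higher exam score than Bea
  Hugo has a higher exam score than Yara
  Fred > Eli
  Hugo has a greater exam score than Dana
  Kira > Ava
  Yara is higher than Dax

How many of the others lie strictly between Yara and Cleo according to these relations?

3

Chaining upward from Cleo reaches: Ava, Zara, Rhea, Eli, Bea, Bram, Gita, Fred, Hugo, Kira.
Chaining downward from Yara reaches: Dax, Ava, Dana, Zara, Bea.
Strictly between Cleo and Yara are those in both lists: Ava, Zara, Bea — 3 elements.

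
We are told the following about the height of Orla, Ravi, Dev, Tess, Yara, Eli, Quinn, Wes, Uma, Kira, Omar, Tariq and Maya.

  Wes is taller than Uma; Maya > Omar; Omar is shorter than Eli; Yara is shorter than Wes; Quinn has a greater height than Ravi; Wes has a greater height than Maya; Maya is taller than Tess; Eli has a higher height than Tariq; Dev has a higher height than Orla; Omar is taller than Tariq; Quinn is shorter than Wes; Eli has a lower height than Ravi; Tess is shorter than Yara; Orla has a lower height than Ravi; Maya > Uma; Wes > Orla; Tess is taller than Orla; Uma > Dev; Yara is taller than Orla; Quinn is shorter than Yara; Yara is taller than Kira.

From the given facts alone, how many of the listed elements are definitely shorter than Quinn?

From Quinn the given relations immediately reach Ravi.
From those, Orla, Eli — 3 in total.
From those, Tariq, Omar — 5 in total.
No other element is forced below Quinn by the given relations, so the count is 5.

5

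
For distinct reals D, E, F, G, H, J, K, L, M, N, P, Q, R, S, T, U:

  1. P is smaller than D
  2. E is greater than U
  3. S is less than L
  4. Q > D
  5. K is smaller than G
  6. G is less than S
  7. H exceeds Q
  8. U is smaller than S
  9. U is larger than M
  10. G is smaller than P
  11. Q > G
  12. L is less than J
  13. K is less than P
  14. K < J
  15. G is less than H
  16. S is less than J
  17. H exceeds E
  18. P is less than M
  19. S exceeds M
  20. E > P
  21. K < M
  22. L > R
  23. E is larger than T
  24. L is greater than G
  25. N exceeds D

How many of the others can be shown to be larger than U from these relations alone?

Directly above U: S, E.
One step further: L, H, J (5 so far).
No other element is forced above U by the given relations, so the count is 5.

5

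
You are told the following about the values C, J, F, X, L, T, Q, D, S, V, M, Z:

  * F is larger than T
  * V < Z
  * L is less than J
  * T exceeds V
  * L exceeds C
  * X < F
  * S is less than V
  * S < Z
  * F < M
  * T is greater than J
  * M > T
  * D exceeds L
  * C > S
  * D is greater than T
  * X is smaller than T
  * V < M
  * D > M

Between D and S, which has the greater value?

Following the relations from S: S < C < L < J < T < F < M < D.
So S < D; D is the larger of the two.

D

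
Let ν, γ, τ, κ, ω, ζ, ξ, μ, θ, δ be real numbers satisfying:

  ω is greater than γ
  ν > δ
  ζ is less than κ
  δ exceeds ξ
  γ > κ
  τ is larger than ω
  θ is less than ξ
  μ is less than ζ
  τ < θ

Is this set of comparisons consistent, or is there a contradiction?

Every relation is compatible with μ < ζ < κ < γ < ω < τ < θ < ξ < δ < ν; the set is consistent.

consistent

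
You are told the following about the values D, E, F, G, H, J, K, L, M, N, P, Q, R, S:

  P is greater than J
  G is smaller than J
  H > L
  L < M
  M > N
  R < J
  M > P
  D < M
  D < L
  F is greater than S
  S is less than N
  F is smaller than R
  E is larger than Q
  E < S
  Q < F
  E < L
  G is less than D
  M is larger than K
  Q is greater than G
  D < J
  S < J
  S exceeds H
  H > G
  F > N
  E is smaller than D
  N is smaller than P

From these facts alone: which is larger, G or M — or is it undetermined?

M

G < Q and Q < E give G < E.
Then E < D extends the chain to D.
Then D < L extends the chain to L.
With L < H: G < Q < E < D < L < H.
With H < S: G < Q < E < D < L < H < S.
Then S < N extends the chain to N.
Then N < F extends the chain to F.
Then F < R extends the chain to R.
With R < J: G < Q < E < D < L < H < S < N < F < R < J.
Then J < P extends the chain to P.
Then P < M extends the chain to M.
So M is larger.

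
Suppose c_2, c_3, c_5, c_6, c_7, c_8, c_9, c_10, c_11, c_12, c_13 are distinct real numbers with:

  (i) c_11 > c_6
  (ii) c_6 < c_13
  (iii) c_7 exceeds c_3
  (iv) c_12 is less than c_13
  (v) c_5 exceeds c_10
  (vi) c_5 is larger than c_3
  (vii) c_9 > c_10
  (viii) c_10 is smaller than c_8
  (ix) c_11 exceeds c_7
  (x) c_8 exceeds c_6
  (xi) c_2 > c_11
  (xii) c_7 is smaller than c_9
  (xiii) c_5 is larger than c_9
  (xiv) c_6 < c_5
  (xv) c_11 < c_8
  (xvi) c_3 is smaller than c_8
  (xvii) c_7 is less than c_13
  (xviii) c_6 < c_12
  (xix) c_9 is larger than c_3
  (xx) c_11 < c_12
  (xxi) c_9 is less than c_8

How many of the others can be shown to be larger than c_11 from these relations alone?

From c_11 the given relations immediately reach c_12, c_2, c_8.
From those, c_13 — 4 in total.
No other element is forced above c_11 by the given relations, so the count is 4.

4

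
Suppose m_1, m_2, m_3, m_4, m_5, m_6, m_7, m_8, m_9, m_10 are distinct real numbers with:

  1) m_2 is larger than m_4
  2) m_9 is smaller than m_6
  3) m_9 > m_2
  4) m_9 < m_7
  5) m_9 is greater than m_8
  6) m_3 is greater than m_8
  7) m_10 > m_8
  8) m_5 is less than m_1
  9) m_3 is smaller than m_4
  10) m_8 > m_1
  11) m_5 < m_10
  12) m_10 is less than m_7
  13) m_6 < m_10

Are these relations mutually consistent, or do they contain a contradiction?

The single ordering m_5 < m_1 < m_8 < m_3 < m_4 < m_2 < m_9 < m_6 < m_10 < m_7 satisfies every listed relation, so no contradiction arises.

consistent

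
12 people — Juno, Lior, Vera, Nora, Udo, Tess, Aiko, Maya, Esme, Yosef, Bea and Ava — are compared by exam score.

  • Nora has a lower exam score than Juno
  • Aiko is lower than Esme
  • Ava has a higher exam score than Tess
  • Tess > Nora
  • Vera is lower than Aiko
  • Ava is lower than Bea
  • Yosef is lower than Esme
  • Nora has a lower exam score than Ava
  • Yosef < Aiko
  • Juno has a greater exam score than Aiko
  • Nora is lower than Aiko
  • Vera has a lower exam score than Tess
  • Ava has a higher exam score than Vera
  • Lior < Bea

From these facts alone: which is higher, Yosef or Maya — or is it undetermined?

undetermined

Following every chain through Yosef: above Yosef we get Aiko, Juno, Esme.
Maya is not reached, and no chain runs the other way from Maya to Yosef.
So the given relations leave the order of Yosef and Maya undetermined.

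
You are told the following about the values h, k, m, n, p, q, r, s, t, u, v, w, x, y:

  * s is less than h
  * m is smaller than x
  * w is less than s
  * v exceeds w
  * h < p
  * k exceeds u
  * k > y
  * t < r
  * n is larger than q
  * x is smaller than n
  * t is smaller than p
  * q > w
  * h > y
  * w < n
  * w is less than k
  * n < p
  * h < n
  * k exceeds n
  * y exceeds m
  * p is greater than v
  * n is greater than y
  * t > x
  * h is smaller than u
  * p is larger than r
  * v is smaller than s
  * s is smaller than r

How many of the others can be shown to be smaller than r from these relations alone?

From r the given relations immediately reach s, t.
From those, w, x, v — 5 in total.
From those, m — 6 in total.
No other element is forced below r by the given relations, so the count is 6.

6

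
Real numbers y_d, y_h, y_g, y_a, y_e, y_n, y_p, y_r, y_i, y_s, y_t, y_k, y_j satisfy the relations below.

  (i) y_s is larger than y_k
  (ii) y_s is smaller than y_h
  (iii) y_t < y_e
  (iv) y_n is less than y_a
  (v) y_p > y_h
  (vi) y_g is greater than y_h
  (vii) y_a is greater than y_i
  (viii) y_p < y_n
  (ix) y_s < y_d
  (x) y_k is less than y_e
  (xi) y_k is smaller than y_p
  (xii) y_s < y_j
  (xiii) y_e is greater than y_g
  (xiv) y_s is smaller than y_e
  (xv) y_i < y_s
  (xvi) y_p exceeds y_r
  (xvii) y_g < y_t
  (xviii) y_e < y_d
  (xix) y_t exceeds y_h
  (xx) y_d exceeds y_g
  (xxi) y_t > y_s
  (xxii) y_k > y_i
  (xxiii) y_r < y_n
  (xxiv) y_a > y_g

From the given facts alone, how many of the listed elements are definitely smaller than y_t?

5

From y_t the given relations immediately reach y_s, y_h, y_g.
From those, y_i, y_k — 5 in total.
No other element is forced below y_t by the given relations, so the count is 5.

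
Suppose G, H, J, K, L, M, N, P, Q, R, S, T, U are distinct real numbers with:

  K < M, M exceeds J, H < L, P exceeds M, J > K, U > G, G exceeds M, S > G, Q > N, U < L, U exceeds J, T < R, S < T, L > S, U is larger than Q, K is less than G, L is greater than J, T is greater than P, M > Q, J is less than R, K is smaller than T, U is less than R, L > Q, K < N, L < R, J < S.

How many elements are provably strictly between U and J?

2

The relations place J below U. An element lies strictly between them when it is forced above J and also forced below U.
Above J: {M, G, P, S, L, T, R}. Below U: {K, N, Q, M, G}.
Intersection: {M, G} — 2.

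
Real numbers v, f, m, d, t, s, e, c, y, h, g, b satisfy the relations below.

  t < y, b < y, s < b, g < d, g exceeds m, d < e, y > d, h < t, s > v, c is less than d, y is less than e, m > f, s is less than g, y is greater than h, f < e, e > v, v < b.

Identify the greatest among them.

e

Chaining downward from e: directly below it, f, v, d, y; then c, h, g, t, b; then s, m.
That covers every other element, and nothing is given above e, so e is the greatest.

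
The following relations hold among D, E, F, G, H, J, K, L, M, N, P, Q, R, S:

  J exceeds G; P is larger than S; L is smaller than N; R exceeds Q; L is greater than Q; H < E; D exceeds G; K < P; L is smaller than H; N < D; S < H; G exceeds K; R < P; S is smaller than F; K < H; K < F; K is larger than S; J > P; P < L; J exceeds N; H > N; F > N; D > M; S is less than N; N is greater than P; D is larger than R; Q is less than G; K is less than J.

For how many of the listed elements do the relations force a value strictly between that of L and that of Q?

2

Chaining upward from Q reaches: R, P, N, G, H, J, D, F, E.
Chaining downward from L reaches: S, R, K, P.
Strictly between Q and L are those in both lists: R, P — 2 elements.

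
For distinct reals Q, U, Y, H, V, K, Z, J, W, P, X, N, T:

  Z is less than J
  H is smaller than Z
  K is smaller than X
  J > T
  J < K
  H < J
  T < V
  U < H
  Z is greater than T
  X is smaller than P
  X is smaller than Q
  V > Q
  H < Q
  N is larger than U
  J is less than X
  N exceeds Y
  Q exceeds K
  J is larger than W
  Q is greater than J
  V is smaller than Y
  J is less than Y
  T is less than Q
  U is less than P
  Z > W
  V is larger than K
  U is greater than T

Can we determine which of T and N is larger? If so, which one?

Following the relations from T: T < U < H < Z < J < K < X < Q < V < Y < N.
So N is larger.

N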